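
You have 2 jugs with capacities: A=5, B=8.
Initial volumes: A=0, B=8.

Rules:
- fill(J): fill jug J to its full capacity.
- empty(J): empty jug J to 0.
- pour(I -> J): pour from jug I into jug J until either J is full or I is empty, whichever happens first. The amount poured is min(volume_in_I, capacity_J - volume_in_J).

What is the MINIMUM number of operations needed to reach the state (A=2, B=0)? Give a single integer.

Answer: 6

Derivation:
BFS from (A=0, B=8). One shortest path:
  1. fill(A) -> (A=5 B=8)
  2. empty(B) -> (A=5 B=0)
  3. pour(A -> B) -> (A=0 B=5)
  4. fill(A) -> (A=5 B=5)
  5. pour(A -> B) -> (A=2 B=8)
  6. empty(B) -> (A=2 B=0)
Reached target in 6 moves.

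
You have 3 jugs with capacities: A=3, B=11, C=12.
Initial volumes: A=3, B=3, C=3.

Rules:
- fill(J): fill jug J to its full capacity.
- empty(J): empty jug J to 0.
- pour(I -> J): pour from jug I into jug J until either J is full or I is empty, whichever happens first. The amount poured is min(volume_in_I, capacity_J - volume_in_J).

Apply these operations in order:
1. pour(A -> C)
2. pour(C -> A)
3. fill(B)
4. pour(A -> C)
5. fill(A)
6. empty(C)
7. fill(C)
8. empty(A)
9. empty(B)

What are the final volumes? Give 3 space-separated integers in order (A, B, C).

Answer: 0 0 12

Derivation:
Step 1: pour(A -> C) -> (A=0 B=3 C=6)
Step 2: pour(C -> A) -> (A=3 B=3 C=3)
Step 3: fill(B) -> (A=3 B=11 C=3)
Step 4: pour(A -> C) -> (A=0 B=11 C=6)
Step 5: fill(A) -> (A=3 B=11 C=6)
Step 6: empty(C) -> (A=3 B=11 C=0)
Step 7: fill(C) -> (A=3 B=11 C=12)
Step 8: empty(A) -> (A=0 B=11 C=12)
Step 9: empty(B) -> (A=0 B=0 C=12)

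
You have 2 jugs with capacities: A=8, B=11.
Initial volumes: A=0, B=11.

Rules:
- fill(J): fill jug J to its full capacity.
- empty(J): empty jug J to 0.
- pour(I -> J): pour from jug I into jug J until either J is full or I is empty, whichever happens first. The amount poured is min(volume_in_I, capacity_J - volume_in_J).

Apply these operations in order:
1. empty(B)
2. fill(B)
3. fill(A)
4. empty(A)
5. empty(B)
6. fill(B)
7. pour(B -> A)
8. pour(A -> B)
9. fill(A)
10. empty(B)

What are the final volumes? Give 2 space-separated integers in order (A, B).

Step 1: empty(B) -> (A=0 B=0)
Step 2: fill(B) -> (A=0 B=11)
Step 3: fill(A) -> (A=8 B=11)
Step 4: empty(A) -> (A=0 B=11)
Step 5: empty(B) -> (A=0 B=0)
Step 6: fill(B) -> (A=0 B=11)
Step 7: pour(B -> A) -> (A=8 B=3)
Step 8: pour(A -> B) -> (A=0 B=11)
Step 9: fill(A) -> (A=8 B=11)
Step 10: empty(B) -> (A=8 B=0)

Answer: 8 0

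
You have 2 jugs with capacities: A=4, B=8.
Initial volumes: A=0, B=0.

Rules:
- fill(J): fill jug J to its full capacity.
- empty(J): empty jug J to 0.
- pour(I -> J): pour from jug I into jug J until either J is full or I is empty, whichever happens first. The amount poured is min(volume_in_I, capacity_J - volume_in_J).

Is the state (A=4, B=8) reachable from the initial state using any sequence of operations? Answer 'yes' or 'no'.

BFS from (A=0, B=0):
  1. fill(A) -> (A=4 B=0)
  2. fill(B) -> (A=4 B=8)
Target reached → yes.

Answer: yes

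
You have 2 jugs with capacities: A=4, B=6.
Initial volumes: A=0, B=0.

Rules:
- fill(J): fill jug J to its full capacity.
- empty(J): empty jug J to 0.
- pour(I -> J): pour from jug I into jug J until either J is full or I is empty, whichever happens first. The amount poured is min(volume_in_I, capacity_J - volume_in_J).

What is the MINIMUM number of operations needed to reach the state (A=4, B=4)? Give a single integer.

Answer: 3

Derivation:
BFS from (A=0, B=0). One shortest path:
  1. fill(A) -> (A=4 B=0)
  2. pour(A -> B) -> (A=0 B=4)
  3. fill(A) -> (A=4 B=4)
Reached target in 3 moves.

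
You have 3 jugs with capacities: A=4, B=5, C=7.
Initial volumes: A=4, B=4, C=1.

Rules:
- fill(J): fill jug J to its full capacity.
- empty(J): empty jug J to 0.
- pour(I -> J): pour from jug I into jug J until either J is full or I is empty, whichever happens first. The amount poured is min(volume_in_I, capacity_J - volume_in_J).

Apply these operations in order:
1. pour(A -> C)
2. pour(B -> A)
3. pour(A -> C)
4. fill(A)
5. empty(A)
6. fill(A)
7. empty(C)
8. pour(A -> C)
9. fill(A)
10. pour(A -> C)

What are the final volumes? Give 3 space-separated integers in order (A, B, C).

Step 1: pour(A -> C) -> (A=0 B=4 C=5)
Step 2: pour(B -> A) -> (A=4 B=0 C=5)
Step 3: pour(A -> C) -> (A=2 B=0 C=7)
Step 4: fill(A) -> (A=4 B=0 C=7)
Step 5: empty(A) -> (A=0 B=0 C=7)
Step 6: fill(A) -> (A=4 B=0 C=7)
Step 7: empty(C) -> (A=4 B=0 C=0)
Step 8: pour(A -> C) -> (A=0 B=0 C=4)
Step 9: fill(A) -> (A=4 B=0 C=4)
Step 10: pour(A -> C) -> (A=1 B=0 C=7)

Answer: 1 0 7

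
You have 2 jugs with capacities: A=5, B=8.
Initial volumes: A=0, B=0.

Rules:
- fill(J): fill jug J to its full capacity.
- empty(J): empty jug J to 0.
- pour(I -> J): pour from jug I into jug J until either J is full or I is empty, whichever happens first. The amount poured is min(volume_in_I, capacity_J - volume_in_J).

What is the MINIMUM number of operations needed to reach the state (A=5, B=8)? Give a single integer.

BFS from (A=0, B=0). One shortest path:
  1. fill(A) -> (A=5 B=0)
  2. fill(B) -> (A=5 B=8)
Reached target in 2 moves.

Answer: 2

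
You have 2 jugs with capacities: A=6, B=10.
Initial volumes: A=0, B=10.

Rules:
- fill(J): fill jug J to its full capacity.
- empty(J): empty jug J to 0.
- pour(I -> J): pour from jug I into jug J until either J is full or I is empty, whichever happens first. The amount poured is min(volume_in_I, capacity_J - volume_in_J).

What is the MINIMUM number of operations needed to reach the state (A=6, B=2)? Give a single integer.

Answer: 7

Derivation:
BFS from (A=0, B=10). One shortest path:
  1. pour(B -> A) -> (A=6 B=4)
  2. empty(A) -> (A=0 B=4)
  3. pour(B -> A) -> (A=4 B=0)
  4. fill(B) -> (A=4 B=10)
  5. pour(B -> A) -> (A=6 B=8)
  6. empty(A) -> (A=0 B=8)
  7. pour(B -> A) -> (A=6 B=2)
Reached target in 7 moves.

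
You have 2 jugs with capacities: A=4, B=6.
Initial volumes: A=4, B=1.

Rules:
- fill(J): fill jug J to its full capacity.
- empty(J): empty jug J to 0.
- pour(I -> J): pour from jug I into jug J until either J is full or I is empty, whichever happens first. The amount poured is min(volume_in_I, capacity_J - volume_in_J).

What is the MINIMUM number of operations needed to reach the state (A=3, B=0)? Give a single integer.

Answer: 4

Derivation:
BFS from (A=4, B=1). One shortest path:
  1. pour(A -> B) -> (A=0 B=5)
  2. fill(A) -> (A=4 B=5)
  3. pour(A -> B) -> (A=3 B=6)
  4. empty(B) -> (A=3 B=0)
Reached target in 4 moves.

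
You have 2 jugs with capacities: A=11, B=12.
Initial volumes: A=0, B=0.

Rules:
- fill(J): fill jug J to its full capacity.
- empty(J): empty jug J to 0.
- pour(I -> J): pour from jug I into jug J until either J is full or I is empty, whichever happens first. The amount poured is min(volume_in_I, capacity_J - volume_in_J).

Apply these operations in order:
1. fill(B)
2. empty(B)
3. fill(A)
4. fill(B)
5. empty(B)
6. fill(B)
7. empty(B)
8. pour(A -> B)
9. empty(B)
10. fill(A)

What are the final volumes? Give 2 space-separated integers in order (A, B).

Answer: 11 0

Derivation:
Step 1: fill(B) -> (A=0 B=12)
Step 2: empty(B) -> (A=0 B=0)
Step 3: fill(A) -> (A=11 B=0)
Step 4: fill(B) -> (A=11 B=12)
Step 5: empty(B) -> (A=11 B=0)
Step 6: fill(B) -> (A=11 B=12)
Step 7: empty(B) -> (A=11 B=0)
Step 8: pour(A -> B) -> (A=0 B=11)
Step 9: empty(B) -> (A=0 B=0)
Step 10: fill(A) -> (A=11 B=0)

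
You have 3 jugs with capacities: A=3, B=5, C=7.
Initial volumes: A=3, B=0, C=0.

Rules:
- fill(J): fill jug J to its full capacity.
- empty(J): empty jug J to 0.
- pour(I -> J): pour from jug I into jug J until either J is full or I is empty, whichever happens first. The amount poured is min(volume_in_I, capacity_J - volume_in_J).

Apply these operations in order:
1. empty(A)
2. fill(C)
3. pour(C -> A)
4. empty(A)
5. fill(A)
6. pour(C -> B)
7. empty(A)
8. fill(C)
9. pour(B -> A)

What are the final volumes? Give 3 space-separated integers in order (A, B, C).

Step 1: empty(A) -> (A=0 B=0 C=0)
Step 2: fill(C) -> (A=0 B=0 C=7)
Step 3: pour(C -> A) -> (A=3 B=0 C=4)
Step 4: empty(A) -> (A=0 B=0 C=4)
Step 5: fill(A) -> (A=3 B=0 C=4)
Step 6: pour(C -> B) -> (A=3 B=4 C=0)
Step 7: empty(A) -> (A=0 B=4 C=0)
Step 8: fill(C) -> (A=0 B=4 C=7)
Step 9: pour(B -> A) -> (A=3 B=1 C=7)

Answer: 3 1 7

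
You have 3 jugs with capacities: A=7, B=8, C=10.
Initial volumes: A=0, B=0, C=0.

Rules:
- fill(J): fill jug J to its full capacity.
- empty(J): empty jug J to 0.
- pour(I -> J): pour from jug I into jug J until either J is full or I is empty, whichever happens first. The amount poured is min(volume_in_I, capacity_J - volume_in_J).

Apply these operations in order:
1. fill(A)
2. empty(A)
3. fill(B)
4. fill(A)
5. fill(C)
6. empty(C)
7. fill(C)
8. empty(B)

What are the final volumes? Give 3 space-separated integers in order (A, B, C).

Step 1: fill(A) -> (A=7 B=0 C=0)
Step 2: empty(A) -> (A=0 B=0 C=0)
Step 3: fill(B) -> (A=0 B=8 C=0)
Step 4: fill(A) -> (A=7 B=8 C=0)
Step 5: fill(C) -> (A=7 B=8 C=10)
Step 6: empty(C) -> (A=7 B=8 C=0)
Step 7: fill(C) -> (A=7 B=8 C=10)
Step 8: empty(B) -> (A=7 B=0 C=10)

Answer: 7 0 10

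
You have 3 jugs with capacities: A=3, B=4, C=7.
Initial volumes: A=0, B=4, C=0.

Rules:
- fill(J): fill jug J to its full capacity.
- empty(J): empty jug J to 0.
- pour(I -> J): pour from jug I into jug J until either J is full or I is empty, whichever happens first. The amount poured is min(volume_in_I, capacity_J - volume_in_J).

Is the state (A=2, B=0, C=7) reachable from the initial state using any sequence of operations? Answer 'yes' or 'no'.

BFS from (A=0, B=4, C=0):
  1. fill(A) -> (A=3 B=4 C=0)
  2. empty(B) -> (A=3 B=0 C=0)
  3. fill(C) -> (A=3 B=0 C=7)
  4. pour(A -> B) -> (A=0 B=3 C=7)
  5. fill(A) -> (A=3 B=3 C=7)
  6. pour(A -> B) -> (A=2 B=4 C=7)
  7. empty(B) -> (A=2 B=0 C=7)
Target reached → yes.

Answer: yes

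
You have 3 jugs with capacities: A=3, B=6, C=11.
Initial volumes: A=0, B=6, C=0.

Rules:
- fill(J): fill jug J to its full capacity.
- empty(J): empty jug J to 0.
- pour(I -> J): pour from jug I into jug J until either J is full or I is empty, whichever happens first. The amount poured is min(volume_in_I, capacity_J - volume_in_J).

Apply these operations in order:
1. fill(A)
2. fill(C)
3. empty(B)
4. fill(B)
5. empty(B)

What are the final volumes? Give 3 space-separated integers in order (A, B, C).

Answer: 3 0 11

Derivation:
Step 1: fill(A) -> (A=3 B=6 C=0)
Step 2: fill(C) -> (A=3 B=6 C=11)
Step 3: empty(B) -> (A=3 B=0 C=11)
Step 4: fill(B) -> (A=3 B=6 C=11)
Step 5: empty(B) -> (A=3 B=0 C=11)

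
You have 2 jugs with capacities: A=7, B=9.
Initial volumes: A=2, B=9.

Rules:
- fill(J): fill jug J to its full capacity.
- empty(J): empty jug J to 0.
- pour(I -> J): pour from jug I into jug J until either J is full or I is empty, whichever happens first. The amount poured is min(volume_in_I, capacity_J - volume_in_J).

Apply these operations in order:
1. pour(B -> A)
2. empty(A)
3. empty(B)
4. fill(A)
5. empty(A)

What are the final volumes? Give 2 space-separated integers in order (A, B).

Answer: 0 0

Derivation:
Step 1: pour(B -> A) -> (A=7 B=4)
Step 2: empty(A) -> (A=0 B=4)
Step 3: empty(B) -> (A=0 B=0)
Step 4: fill(A) -> (A=7 B=0)
Step 5: empty(A) -> (A=0 B=0)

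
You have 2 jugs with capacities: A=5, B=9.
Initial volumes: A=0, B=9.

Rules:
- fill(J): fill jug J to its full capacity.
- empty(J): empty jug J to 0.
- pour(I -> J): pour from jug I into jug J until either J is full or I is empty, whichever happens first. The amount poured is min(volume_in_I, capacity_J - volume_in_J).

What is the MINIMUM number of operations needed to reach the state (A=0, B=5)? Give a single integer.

BFS from (A=0, B=9). One shortest path:
  1. fill(A) -> (A=5 B=9)
  2. empty(B) -> (A=5 B=0)
  3. pour(A -> B) -> (A=0 B=5)
Reached target in 3 moves.

Answer: 3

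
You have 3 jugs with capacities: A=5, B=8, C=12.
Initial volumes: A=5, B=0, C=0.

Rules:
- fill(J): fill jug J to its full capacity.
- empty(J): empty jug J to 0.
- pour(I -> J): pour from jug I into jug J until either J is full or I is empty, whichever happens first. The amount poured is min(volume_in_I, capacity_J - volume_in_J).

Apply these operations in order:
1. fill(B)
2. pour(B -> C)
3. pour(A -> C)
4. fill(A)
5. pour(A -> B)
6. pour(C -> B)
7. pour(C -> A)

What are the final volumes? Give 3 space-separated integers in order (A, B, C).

Step 1: fill(B) -> (A=5 B=8 C=0)
Step 2: pour(B -> C) -> (A=5 B=0 C=8)
Step 3: pour(A -> C) -> (A=1 B=0 C=12)
Step 4: fill(A) -> (A=5 B=0 C=12)
Step 5: pour(A -> B) -> (A=0 B=5 C=12)
Step 6: pour(C -> B) -> (A=0 B=8 C=9)
Step 7: pour(C -> A) -> (A=5 B=8 C=4)

Answer: 5 8 4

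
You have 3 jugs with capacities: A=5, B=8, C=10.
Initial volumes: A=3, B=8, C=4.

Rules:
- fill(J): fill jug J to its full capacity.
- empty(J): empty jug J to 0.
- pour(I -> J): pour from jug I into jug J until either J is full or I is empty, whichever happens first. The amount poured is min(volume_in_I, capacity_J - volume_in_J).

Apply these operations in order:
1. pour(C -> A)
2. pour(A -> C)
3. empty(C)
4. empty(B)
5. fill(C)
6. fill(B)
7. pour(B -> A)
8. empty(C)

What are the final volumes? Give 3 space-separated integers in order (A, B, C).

Step 1: pour(C -> A) -> (A=5 B=8 C=2)
Step 2: pour(A -> C) -> (A=0 B=8 C=7)
Step 3: empty(C) -> (A=0 B=8 C=0)
Step 4: empty(B) -> (A=0 B=0 C=0)
Step 5: fill(C) -> (A=0 B=0 C=10)
Step 6: fill(B) -> (A=0 B=8 C=10)
Step 7: pour(B -> A) -> (A=5 B=3 C=10)
Step 8: empty(C) -> (A=5 B=3 C=0)

Answer: 5 3 0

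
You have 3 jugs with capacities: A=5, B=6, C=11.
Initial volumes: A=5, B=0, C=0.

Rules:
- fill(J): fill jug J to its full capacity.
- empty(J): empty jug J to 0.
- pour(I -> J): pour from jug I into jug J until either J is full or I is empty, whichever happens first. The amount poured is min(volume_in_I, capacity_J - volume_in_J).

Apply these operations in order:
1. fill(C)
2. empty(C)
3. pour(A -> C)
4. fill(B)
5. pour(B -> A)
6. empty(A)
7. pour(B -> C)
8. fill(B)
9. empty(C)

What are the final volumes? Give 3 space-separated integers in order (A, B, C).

Answer: 0 6 0

Derivation:
Step 1: fill(C) -> (A=5 B=0 C=11)
Step 2: empty(C) -> (A=5 B=0 C=0)
Step 3: pour(A -> C) -> (A=0 B=0 C=5)
Step 4: fill(B) -> (A=0 B=6 C=5)
Step 5: pour(B -> A) -> (A=5 B=1 C=5)
Step 6: empty(A) -> (A=0 B=1 C=5)
Step 7: pour(B -> C) -> (A=0 B=0 C=6)
Step 8: fill(B) -> (A=0 B=6 C=6)
Step 9: empty(C) -> (A=0 B=6 C=0)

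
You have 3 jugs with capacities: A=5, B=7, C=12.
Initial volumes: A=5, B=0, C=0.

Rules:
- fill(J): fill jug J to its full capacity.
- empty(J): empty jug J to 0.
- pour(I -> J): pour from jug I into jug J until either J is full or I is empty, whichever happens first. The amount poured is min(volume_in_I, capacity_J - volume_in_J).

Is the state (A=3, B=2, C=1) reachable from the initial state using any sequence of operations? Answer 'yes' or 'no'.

BFS explored all 360 reachable states.
Reachable set includes: (0,0,0), (0,0,1), (0,0,2), (0,0,3), (0,0,4), (0,0,5), (0,0,6), (0,0,7), (0,0,8), (0,0,9), (0,0,10), (0,0,11) ...
Target (A=3, B=2, C=1) not in reachable set → no.

Answer: no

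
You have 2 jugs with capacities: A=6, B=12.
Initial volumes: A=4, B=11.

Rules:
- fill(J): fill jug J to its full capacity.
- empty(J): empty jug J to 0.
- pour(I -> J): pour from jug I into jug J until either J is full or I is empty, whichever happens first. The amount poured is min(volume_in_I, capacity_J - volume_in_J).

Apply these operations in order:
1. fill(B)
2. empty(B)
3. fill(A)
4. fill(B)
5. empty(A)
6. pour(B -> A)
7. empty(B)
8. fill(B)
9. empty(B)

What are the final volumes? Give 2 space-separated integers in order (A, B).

Step 1: fill(B) -> (A=4 B=12)
Step 2: empty(B) -> (A=4 B=0)
Step 3: fill(A) -> (A=6 B=0)
Step 4: fill(B) -> (A=6 B=12)
Step 5: empty(A) -> (A=0 B=12)
Step 6: pour(B -> A) -> (A=6 B=6)
Step 7: empty(B) -> (A=6 B=0)
Step 8: fill(B) -> (A=6 B=12)
Step 9: empty(B) -> (A=6 B=0)

Answer: 6 0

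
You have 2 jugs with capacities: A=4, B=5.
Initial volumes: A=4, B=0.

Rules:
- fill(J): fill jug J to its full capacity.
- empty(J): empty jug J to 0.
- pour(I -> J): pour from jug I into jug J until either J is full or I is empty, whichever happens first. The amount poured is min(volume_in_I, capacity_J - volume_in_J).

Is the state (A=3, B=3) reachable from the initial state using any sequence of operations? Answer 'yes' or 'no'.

Answer: no

Derivation:
BFS explored all 18 reachable states.
Reachable set includes: (0,0), (0,1), (0,2), (0,3), (0,4), (0,5), (1,0), (1,5), (2,0), (2,5), (3,0), (3,5) ...
Target (A=3, B=3) not in reachable set → no.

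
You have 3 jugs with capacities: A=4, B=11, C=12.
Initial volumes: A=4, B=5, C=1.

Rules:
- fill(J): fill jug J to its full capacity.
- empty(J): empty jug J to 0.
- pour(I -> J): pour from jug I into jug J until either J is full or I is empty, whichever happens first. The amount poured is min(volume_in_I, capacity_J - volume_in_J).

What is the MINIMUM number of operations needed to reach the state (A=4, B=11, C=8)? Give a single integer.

Answer: 4

Derivation:
BFS from (A=4, B=5, C=1). One shortest path:
  1. empty(A) -> (A=0 B=5 C=1)
  2. fill(B) -> (A=0 B=11 C=1)
  3. fill(C) -> (A=0 B=11 C=12)
  4. pour(C -> A) -> (A=4 B=11 C=8)
Reached target in 4 moves.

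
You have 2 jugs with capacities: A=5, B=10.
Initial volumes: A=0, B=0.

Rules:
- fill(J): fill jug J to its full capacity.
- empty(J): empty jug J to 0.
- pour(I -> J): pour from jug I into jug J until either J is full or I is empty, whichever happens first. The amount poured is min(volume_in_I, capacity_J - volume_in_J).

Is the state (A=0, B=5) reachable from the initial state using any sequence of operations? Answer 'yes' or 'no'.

BFS from (A=0, B=0):
  1. fill(A) -> (A=5 B=0)
  2. pour(A -> B) -> (A=0 B=5)
Target reached → yes.

Answer: yes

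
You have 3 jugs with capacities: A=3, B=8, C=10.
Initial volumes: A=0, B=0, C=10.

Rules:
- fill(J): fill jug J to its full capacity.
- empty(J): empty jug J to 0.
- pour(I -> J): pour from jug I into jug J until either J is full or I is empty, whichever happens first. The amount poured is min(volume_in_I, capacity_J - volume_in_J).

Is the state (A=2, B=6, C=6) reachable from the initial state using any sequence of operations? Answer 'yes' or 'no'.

Answer: no

Derivation:
BFS explored all 270 reachable states.
Reachable set includes: (0,0,0), (0,0,1), (0,0,2), (0,0,3), (0,0,4), (0,0,5), (0,0,6), (0,0,7), (0,0,8), (0,0,9), (0,0,10), (0,1,0) ...
Target (A=2, B=6, C=6) not in reachable set → no.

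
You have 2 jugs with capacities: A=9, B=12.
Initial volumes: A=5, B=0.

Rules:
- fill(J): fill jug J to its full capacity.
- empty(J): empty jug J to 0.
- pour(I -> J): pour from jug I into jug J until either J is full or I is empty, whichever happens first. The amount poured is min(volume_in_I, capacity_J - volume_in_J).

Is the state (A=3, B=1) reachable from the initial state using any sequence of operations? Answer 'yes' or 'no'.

Answer: no

Derivation:
BFS explored all 28 reachable states.
Reachable set includes: (0,0), (0,2), (0,3), (0,5), (0,6), (0,8), (0,9), (0,11), (0,12), (2,0), (2,12), (3,0) ...
Target (A=3, B=1) not in reachable set → no.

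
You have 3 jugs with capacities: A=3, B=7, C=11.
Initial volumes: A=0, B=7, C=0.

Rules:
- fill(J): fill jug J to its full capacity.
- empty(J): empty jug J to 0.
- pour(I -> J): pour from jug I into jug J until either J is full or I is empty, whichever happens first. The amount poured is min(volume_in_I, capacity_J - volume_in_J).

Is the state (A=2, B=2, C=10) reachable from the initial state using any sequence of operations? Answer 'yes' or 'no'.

BFS explored all 264 reachable states.
Reachable set includes: (0,0,0), (0,0,1), (0,0,2), (0,0,3), (0,0,4), (0,0,5), (0,0,6), (0,0,7), (0,0,8), (0,0,9), (0,0,10), (0,0,11) ...
Target (A=2, B=2, C=10) not in reachable set → no.

Answer: no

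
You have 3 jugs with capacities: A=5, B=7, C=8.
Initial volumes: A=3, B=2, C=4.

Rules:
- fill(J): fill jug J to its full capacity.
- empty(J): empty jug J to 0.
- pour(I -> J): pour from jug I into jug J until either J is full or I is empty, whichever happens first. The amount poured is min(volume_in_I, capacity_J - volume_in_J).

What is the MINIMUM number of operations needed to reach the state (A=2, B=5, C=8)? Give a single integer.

Answer: 5

Derivation:
BFS from (A=3, B=2, C=4). One shortest path:
  1. empty(B) -> (A=3 B=0 C=4)
  2. pour(C -> A) -> (A=5 B=0 C=2)
  3. pour(A -> B) -> (A=0 B=5 C=2)
  4. pour(C -> A) -> (A=2 B=5 C=0)
  5. fill(C) -> (A=2 B=5 C=8)
Reached target in 5 moves.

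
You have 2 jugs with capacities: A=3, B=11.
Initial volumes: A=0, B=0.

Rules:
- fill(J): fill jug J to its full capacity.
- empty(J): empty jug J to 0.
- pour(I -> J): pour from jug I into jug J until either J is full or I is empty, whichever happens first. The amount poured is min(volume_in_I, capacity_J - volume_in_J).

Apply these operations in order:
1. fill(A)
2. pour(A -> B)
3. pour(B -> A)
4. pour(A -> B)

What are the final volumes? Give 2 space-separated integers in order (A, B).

Step 1: fill(A) -> (A=3 B=0)
Step 2: pour(A -> B) -> (A=0 B=3)
Step 3: pour(B -> A) -> (A=3 B=0)
Step 4: pour(A -> B) -> (A=0 B=3)

Answer: 0 3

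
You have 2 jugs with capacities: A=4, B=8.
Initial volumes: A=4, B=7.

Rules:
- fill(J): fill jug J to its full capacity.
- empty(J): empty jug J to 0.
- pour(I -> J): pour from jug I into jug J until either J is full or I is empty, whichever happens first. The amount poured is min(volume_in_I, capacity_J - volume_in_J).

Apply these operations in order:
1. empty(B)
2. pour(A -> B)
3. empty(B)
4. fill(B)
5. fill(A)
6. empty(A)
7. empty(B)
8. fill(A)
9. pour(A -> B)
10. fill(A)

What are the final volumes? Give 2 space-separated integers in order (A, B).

Answer: 4 4

Derivation:
Step 1: empty(B) -> (A=4 B=0)
Step 2: pour(A -> B) -> (A=0 B=4)
Step 3: empty(B) -> (A=0 B=0)
Step 4: fill(B) -> (A=0 B=8)
Step 5: fill(A) -> (A=4 B=8)
Step 6: empty(A) -> (A=0 B=8)
Step 7: empty(B) -> (A=0 B=0)
Step 8: fill(A) -> (A=4 B=0)
Step 9: pour(A -> B) -> (A=0 B=4)
Step 10: fill(A) -> (A=4 B=4)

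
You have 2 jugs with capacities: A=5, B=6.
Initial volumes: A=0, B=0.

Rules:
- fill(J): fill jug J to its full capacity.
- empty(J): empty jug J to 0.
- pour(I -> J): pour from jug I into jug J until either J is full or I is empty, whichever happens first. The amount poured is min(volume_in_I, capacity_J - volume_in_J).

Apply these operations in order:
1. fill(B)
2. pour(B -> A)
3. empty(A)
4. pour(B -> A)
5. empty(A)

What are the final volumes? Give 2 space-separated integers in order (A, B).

Answer: 0 0

Derivation:
Step 1: fill(B) -> (A=0 B=6)
Step 2: pour(B -> A) -> (A=5 B=1)
Step 3: empty(A) -> (A=0 B=1)
Step 4: pour(B -> A) -> (A=1 B=0)
Step 5: empty(A) -> (A=0 B=0)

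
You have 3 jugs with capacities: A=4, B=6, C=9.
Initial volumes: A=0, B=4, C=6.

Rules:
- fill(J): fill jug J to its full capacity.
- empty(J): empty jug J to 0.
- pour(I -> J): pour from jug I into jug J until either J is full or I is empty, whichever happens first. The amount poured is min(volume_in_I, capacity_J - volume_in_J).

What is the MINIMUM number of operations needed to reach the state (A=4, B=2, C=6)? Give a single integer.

BFS from (A=0, B=4, C=6). One shortest path:
  1. fill(B) -> (A=0 B=6 C=6)
  2. pour(B -> A) -> (A=4 B=2 C=6)
Reached target in 2 moves.

Answer: 2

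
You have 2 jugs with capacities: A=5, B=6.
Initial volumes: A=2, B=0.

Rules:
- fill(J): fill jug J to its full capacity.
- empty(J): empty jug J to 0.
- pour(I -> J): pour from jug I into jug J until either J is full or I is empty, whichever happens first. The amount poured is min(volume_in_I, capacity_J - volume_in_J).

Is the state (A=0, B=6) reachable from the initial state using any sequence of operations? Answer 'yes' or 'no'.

BFS from (A=2, B=0):
  1. empty(A) -> (A=0 B=0)
  2. fill(B) -> (A=0 B=6)
Target reached → yes.

Answer: yes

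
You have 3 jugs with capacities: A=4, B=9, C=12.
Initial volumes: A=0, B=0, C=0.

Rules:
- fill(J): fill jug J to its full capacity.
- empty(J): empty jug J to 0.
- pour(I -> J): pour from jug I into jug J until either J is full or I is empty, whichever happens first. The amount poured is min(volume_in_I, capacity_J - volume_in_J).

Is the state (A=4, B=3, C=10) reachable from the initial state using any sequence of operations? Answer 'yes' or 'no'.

BFS from (A=0, B=0, C=0):
  1. fill(A) -> (A=4 B=0 C=0)
  2. fill(B) -> (A=4 B=9 C=0)
  3. pour(B -> C) -> (A=4 B=0 C=9)
  4. pour(A -> B) -> (A=0 B=4 C=9)
  5. pour(C -> A) -> (A=4 B=4 C=5)
  6. pour(A -> B) -> (A=0 B=8 C=5)
  7. pour(C -> A) -> (A=4 B=8 C=1)
  8. pour(A -> B) -> (A=3 B=9 C=1)
  9. pour(B -> C) -> (A=3 B=0 C=10)
  10. pour(A -> B) -> (A=0 B=3 C=10)
  11. fill(A) -> (A=4 B=3 C=10)
Target reached → yes.

Answer: yes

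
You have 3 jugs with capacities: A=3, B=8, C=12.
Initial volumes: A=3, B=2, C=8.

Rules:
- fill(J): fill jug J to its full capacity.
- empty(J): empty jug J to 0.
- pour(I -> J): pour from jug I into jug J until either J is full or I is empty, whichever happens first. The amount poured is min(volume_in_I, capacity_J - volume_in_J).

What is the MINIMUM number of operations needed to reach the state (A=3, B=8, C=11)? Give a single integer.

BFS from (A=3, B=2, C=8). One shortest path:
  1. fill(B) -> (A=3 B=8 C=8)
  2. pour(A -> C) -> (A=0 B=8 C=11)
  3. fill(A) -> (A=3 B=8 C=11)
Reached target in 3 moves.

Answer: 3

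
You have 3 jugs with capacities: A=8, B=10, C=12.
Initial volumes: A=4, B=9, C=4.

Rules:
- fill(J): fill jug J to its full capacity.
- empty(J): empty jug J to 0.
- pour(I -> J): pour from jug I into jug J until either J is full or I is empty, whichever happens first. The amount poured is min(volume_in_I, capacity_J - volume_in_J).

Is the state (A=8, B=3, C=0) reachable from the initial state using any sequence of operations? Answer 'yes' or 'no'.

BFS from (A=4, B=9, C=4):
  1. fill(A) -> (A=8 B=9 C=4)
  2. pour(C -> B) -> (A=8 B=10 C=3)
  3. empty(B) -> (A=8 B=0 C=3)
  4. pour(C -> B) -> (A=8 B=3 C=0)
Target reached → yes.

Answer: yes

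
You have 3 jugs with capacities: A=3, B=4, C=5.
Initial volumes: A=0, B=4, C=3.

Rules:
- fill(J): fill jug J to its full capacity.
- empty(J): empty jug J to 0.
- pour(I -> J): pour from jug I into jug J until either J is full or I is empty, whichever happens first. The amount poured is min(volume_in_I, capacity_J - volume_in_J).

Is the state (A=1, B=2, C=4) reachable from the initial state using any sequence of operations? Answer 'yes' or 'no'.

BFS explored all 96 reachable states.
Reachable set includes: (0,0,0), (0,0,1), (0,0,2), (0,0,3), (0,0,4), (0,0,5), (0,1,0), (0,1,1), (0,1,2), (0,1,3), (0,1,4), (0,1,5) ...
Target (A=1, B=2, C=4) not in reachable set → no.

Answer: no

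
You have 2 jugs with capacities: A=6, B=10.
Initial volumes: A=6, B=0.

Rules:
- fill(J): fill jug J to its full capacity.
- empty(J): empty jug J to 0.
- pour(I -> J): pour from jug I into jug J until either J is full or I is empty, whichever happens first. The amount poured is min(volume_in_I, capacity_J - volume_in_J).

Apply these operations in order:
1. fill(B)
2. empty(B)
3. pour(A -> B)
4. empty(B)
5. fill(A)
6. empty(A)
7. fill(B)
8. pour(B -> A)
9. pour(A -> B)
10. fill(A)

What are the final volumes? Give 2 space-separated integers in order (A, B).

Answer: 6 10

Derivation:
Step 1: fill(B) -> (A=6 B=10)
Step 2: empty(B) -> (A=6 B=0)
Step 3: pour(A -> B) -> (A=0 B=6)
Step 4: empty(B) -> (A=0 B=0)
Step 5: fill(A) -> (A=6 B=0)
Step 6: empty(A) -> (A=0 B=0)
Step 7: fill(B) -> (A=0 B=10)
Step 8: pour(B -> A) -> (A=6 B=4)
Step 9: pour(A -> B) -> (A=0 B=10)
Step 10: fill(A) -> (A=6 B=10)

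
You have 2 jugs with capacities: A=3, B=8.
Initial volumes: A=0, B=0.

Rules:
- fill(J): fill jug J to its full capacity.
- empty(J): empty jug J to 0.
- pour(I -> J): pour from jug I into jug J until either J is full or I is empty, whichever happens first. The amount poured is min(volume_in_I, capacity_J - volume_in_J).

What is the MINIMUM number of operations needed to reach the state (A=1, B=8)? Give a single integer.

BFS from (A=0, B=0). One shortest path:
  1. fill(A) -> (A=3 B=0)
  2. pour(A -> B) -> (A=0 B=3)
  3. fill(A) -> (A=3 B=3)
  4. pour(A -> B) -> (A=0 B=6)
  5. fill(A) -> (A=3 B=6)
  6. pour(A -> B) -> (A=1 B=8)
Reached target in 6 moves.

Answer: 6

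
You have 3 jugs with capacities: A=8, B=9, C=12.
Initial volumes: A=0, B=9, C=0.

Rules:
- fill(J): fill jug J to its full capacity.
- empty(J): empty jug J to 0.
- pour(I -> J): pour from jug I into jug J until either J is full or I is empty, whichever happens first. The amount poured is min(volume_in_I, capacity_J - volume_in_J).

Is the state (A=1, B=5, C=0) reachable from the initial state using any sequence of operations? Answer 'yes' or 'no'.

BFS from (A=0, B=9, C=0):
  1. pour(B -> A) -> (A=8 B=1 C=0)
  2. pour(A -> C) -> (A=0 B=1 C=8)
  3. pour(B -> A) -> (A=1 B=0 C=8)
  4. fill(B) -> (A=1 B=9 C=8)
  5. pour(B -> C) -> (A=1 B=5 C=12)
  6. empty(C) -> (A=1 B=5 C=0)
Target reached → yes.

Answer: yes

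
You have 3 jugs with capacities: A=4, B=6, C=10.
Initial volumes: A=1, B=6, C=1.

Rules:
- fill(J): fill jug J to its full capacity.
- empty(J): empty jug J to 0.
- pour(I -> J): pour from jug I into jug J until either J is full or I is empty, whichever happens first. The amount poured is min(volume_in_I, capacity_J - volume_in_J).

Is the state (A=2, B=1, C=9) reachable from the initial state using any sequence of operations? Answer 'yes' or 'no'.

BFS explored all 250 reachable states.
Reachable set includes: (0,0,0), (0,0,1), (0,0,2), (0,0,3), (0,0,4), (0,0,5), (0,0,6), (0,0,7), (0,0,8), (0,0,9), (0,0,10), (0,1,0) ...
Target (A=2, B=1, C=9) not in reachable set → no.

Answer: no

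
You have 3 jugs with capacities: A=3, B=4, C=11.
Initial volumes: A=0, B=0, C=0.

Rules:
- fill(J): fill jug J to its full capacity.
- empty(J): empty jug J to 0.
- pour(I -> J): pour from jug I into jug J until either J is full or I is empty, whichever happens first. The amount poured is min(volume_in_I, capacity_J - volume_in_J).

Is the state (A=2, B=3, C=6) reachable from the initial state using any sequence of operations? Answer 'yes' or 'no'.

BFS explored all 180 reachable states.
Reachable set includes: (0,0,0), (0,0,1), (0,0,2), (0,0,3), (0,0,4), (0,0,5), (0,0,6), (0,0,7), (0,0,8), (0,0,9), (0,0,10), (0,0,11) ...
Target (A=2, B=3, C=6) not in reachable set → no.

Answer: no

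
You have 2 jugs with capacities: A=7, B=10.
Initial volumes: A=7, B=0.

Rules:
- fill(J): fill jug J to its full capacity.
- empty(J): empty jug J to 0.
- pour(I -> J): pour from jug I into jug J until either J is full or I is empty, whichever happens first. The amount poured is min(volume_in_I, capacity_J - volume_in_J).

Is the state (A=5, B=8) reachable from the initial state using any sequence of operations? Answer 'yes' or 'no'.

BFS explored all 34 reachable states.
Reachable set includes: (0,0), (0,1), (0,2), (0,3), (0,4), (0,5), (0,6), (0,7), (0,8), (0,9), (0,10), (1,0) ...
Target (A=5, B=8) not in reachable set → no.

Answer: no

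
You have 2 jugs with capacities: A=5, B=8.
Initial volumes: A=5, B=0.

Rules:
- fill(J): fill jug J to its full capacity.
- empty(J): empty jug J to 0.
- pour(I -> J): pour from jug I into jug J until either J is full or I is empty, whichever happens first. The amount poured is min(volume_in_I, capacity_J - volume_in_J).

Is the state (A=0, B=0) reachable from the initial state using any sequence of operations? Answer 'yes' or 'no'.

Answer: yes

Derivation:
BFS from (A=5, B=0):
  1. empty(A) -> (A=0 B=0)
Target reached → yes.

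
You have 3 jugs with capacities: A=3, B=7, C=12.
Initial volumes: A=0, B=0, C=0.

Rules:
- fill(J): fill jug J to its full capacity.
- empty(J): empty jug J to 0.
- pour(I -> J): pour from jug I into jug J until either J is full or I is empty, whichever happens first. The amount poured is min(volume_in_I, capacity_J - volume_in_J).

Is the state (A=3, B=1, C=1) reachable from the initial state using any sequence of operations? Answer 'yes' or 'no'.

BFS from (A=0, B=0, C=0):
  1. fill(A) -> (A=3 B=0 C=0)
  2. fill(C) -> (A=3 B=0 C=12)
  3. pour(A -> B) -> (A=0 B=3 C=12)
  4. pour(C -> B) -> (A=0 B=7 C=8)
  5. empty(B) -> (A=0 B=0 C=8)
  6. pour(C -> B) -> (A=0 B=7 C=1)
  7. pour(B -> A) -> (A=3 B=4 C=1)
  8. empty(A) -> (A=0 B=4 C=1)
  9. pour(B -> A) -> (A=3 B=1 C=1)
Target reached → yes.

Answer: yes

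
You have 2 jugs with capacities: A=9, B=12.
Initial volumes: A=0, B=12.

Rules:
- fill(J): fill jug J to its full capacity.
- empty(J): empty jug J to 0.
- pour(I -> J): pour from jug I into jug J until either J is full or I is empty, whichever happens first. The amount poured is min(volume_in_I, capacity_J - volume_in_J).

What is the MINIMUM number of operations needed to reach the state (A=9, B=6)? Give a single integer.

BFS from (A=0, B=12). One shortest path:
  1. pour(B -> A) -> (A=9 B=3)
  2. empty(A) -> (A=0 B=3)
  3. pour(B -> A) -> (A=3 B=0)
  4. fill(B) -> (A=3 B=12)
  5. pour(B -> A) -> (A=9 B=6)
Reached target in 5 moves.

Answer: 5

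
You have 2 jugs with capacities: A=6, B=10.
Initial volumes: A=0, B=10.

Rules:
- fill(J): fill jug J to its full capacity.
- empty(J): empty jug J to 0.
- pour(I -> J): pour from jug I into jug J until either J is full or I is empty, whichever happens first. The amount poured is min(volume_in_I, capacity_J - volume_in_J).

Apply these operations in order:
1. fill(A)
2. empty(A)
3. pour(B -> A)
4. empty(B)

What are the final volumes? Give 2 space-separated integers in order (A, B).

Step 1: fill(A) -> (A=6 B=10)
Step 2: empty(A) -> (A=0 B=10)
Step 3: pour(B -> A) -> (A=6 B=4)
Step 4: empty(B) -> (A=6 B=0)

Answer: 6 0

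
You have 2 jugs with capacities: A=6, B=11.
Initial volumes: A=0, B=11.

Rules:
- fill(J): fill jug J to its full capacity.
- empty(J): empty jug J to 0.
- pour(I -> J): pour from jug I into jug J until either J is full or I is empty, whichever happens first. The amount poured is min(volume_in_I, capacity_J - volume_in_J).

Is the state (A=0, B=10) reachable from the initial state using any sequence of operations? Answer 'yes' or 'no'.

Answer: yes

Derivation:
BFS from (A=0, B=11):
  1. pour(B -> A) -> (A=6 B=5)
  2. empty(A) -> (A=0 B=5)
  3. pour(B -> A) -> (A=5 B=0)
  4. fill(B) -> (A=5 B=11)
  5. pour(B -> A) -> (A=6 B=10)
  6. empty(A) -> (A=0 B=10)
Target reached → yes.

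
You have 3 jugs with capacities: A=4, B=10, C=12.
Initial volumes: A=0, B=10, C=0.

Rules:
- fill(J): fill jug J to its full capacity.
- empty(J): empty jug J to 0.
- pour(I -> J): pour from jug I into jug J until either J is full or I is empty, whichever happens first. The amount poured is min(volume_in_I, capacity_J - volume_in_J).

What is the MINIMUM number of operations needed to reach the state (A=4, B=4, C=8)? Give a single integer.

BFS from (A=0, B=10, C=0). One shortest path:
  1. fill(A) -> (A=4 B=10 C=0)
  2. empty(B) -> (A=4 B=0 C=0)
  3. fill(C) -> (A=4 B=0 C=12)
  4. pour(A -> B) -> (A=0 B=4 C=12)
  5. pour(C -> A) -> (A=4 B=4 C=8)
Reached target in 5 moves.

Answer: 5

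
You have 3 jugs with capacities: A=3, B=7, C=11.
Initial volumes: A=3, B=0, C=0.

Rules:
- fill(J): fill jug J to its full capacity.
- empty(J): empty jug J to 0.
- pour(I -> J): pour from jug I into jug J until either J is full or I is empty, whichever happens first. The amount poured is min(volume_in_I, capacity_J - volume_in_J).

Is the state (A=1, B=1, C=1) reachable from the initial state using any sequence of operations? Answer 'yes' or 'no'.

Answer: no

Derivation:
BFS explored all 264 reachable states.
Reachable set includes: (0,0,0), (0,0,1), (0,0,2), (0,0,3), (0,0,4), (0,0,5), (0,0,6), (0,0,7), (0,0,8), (0,0,9), (0,0,10), (0,0,11) ...
Target (A=1, B=1, C=1) not in reachable set → no.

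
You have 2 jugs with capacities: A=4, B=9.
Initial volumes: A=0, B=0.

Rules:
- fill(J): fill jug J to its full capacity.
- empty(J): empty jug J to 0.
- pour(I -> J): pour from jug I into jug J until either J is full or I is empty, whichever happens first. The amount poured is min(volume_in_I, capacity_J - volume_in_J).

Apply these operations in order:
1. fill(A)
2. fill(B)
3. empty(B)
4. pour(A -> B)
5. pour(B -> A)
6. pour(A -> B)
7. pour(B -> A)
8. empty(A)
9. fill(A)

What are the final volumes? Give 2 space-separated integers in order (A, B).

Answer: 4 0

Derivation:
Step 1: fill(A) -> (A=4 B=0)
Step 2: fill(B) -> (A=4 B=9)
Step 3: empty(B) -> (A=4 B=0)
Step 4: pour(A -> B) -> (A=0 B=4)
Step 5: pour(B -> A) -> (A=4 B=0)
Step 6: pour(A -> B) -> (A=0 B=4)
Step 7: pour(B -> A) -> (A=4 B=0)
Step 8: empty(A) -> (A=0 B=0)
Step 9: fill(A) -> (A=4 B=0)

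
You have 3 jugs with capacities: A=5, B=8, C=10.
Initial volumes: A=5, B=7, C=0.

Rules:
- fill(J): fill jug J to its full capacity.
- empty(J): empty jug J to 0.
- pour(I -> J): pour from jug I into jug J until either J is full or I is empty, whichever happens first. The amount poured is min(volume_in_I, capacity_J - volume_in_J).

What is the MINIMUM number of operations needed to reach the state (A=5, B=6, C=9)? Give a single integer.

BFS from (A=5, B=7, C=0). One shortest path:
  1. pour(A -> B) -> (A=4 B=8 C=0)
  2. pour(B -> C) -> (A=4 B=0 C=8)
  3. fill(B) -> (A=4 B=8 C=8)
  4. pour(B -> C) -> (A=4 B=6 C=10)
  5. pour(C -> A) -> (A=5 B=6 C=9)
Reached target in 5 moves.

Answer: 5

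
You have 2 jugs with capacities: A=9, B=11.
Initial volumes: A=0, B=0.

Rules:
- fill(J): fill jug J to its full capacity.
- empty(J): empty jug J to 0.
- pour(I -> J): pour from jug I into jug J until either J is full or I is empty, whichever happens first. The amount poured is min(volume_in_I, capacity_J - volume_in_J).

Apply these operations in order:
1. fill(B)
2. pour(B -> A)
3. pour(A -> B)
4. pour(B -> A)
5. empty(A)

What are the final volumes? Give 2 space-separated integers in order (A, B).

Step 1: fill(B) -> (A=0 B=11)
Step 2: pour(B -> A) -> (A=9 B=2)
Step 3: pour(A -> B) -> (A=0 B=11)
Step 4: pour(B -> A) -> (A=9 B=2)
Step 5: empty(A) -> (A=0 B=2)

Answer: 0 2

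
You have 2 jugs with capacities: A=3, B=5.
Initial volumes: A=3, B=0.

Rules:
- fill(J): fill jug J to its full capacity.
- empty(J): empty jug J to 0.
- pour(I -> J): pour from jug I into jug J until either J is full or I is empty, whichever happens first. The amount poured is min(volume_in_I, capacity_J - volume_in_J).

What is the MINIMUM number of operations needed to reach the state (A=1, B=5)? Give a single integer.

BFS from (A=3, B=0). One shortest path:
  1. pour(A -> B) -> (A=0 B=3)
  2. fill(A) -> (A=3 B=3)
  3. pour(A -> B) -> (A=1 B=5)
Reached target in 3 moves.

Answer: 3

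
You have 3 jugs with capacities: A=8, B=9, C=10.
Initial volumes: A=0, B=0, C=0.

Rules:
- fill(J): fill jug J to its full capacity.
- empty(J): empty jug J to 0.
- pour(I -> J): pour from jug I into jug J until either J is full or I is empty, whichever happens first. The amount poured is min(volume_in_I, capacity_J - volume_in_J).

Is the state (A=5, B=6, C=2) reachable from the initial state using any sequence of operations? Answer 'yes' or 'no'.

BFS explored all 486 reachable states.
Reachable set includes: (0,0,0), (0,0,1), (0,0,2), (0,0,3), (0,0,4), (0,0,5), (0,0,6), (0,0,7), (0,0,8), (0,0,9), (0,0,10), (0,1,0) ...
Target (A=5, B=6, C=2) not in reachable set → no.

Answer: no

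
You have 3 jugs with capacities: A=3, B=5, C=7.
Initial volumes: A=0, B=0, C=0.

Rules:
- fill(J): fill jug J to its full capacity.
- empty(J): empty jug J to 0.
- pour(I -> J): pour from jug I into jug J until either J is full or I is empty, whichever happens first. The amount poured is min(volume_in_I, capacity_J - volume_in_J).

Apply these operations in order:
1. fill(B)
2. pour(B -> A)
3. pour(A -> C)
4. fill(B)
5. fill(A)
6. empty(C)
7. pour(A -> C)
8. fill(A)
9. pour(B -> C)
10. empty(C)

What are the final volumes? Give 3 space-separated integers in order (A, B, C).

Step 1: fill(B) -> (A=0 B=5 C=0)
Step 2: pour(B -> A) -> (A=3 B=2 C=0)
Step 3: pour(A -> C) -> (A=0 B=2 C=3)
Step 4: fill(B) -> (A=0 B=5 C=3)
Step 5: fill(A) -> (A=3 B=5 C=3)
Step 6: empty(C) -> (A=3 B=5 C=0)
Step 7: pour(A -> C) -> (A=0 B=5 C=3)
Step 8: fill(A) -> (A=3 B=5 C=3)
Step 9: pour(B -> C) -> (A=3 B=1 C=7)
Step 10: empty(C) -> (A=3 B=1 C=0)

Answer: 3 1 0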